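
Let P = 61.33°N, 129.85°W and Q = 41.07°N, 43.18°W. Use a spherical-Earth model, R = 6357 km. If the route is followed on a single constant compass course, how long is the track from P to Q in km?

Δψ = ln[tan(π/4+φ₂/2)/tan(π/4+φ₁/2)] = -0.5769;  Δφ = -0.3536 rad,  Δλ = +1.5127 rad
q = Δφ/Δψ = 0.6130
d = R·√(Δφ² + q²Δλ²) = 6357·0.99237 = 6308 km

6308 km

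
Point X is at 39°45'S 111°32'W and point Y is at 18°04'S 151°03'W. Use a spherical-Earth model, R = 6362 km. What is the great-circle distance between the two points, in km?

4480 km

Haversine: a = sin²(Δφ/2)+cos φ₁ cos φ₂ sin²(Δλ/2) = 0.11891;  σ = 2·atan2(√a,√(1−a))
σ = 40.343° → d = Rσ = 6362·0.70413 = 4480 km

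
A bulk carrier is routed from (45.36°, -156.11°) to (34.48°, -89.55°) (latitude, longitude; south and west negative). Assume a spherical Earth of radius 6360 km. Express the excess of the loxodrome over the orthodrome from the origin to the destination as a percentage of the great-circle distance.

2.6%

Great circle: σ = 0.8851 rad → d_gc = Rσ = 5629.2 km
Rhumb: Δφ = -0.1899, Δλ = +1.1617, Δψ = -0.2485, q = Δφ/Δψ = 0.7642 → d_rh = R√(Δφ²+q²Δλ²) = 5773.7 km
Excess = (5773.7 − 5629.2) / 5629.2 = 144.5 / 5629.2 = 2.57% ≈ 2.6%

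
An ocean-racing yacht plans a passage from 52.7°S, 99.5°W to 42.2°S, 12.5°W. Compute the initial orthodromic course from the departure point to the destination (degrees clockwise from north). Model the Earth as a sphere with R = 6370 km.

θ = atan2( sin Δλ·cos φ₂ ,  cos φ₁ sin φ₂ − sin φ₁ cos φ₂ cos Δλ )
  = atan2(+0.7398, -0.3762) = 116.96°

117.0°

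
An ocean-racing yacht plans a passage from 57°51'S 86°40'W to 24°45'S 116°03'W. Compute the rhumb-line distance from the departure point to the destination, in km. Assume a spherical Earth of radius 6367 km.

4372 km

Rhumb course C = atan2(Δλ, Δψ) with Δψ = ln[tan(π/4+φ₂/2)/tan(π/4+φ₁/2)] = +0.7982, Δλ = -0.5128 → C = 327.28°
d = R·|Δφ| / |cos C| = 6367·0.57770 / 0.84131 = 4372 km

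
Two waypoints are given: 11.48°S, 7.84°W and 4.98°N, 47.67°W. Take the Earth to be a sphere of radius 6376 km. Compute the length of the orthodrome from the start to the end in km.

Haversine: a = sin²(Δφ/2)+cos φ₁ cos φ₂ sin²(Δλ/2) = 0.13377;  σ = 2·atan2(√a,√(1−a))
σ = 42.906° → d = Rσ = 6376·0.74886 = 4775 km

4775 km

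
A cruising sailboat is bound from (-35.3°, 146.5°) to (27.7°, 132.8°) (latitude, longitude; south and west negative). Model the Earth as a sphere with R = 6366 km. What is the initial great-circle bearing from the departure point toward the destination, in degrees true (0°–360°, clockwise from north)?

θ = atan2( sin Δλ·cos φ₂ ,  cos φ₁ sin φ₂ − sin φ₁ cos φ₂ cos Δλ )
  = atan2(-0.2097, +0.8765) = 346.54°

346.5°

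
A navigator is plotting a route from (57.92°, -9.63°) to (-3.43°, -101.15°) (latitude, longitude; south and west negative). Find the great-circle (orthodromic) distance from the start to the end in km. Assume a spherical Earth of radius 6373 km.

Haversine: a = sin²(Δφ/2)+cos φ₁ cos φ₂ sin²(Δλ/2) = 0.53238;  σ = 2·atan2(√a,√(1−a))
σ = 93.713° → d = Rσ = 6373·1.63560 = 10424 km

10424 km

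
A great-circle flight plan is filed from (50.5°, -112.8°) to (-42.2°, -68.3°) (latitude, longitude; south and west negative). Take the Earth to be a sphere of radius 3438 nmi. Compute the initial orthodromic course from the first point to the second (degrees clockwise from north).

N = sin Δλ·cos φ₂ = +0.5192;  D = cos φ₁ sin φ₂ − sin φ₁ cos φ₂ cos Δλ = -0.8350
initial course = atan2(N, D) = 148.12°

148.1°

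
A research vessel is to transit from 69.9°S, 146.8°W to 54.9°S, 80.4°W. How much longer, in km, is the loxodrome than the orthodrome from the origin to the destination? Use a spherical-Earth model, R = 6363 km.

165 km

Great circle: cos σ = sin φ₁ sin φ₂ + cos φ₁ cos φ₂ cos Δλ,  σ = 0.5597 rad → d_gc = 3561.2 km
Rhumb line: Δψ = +0.5791, q = Δφ/Δψ = 0.4521, d_rh = R√(Δφ²+q²Δλ²) = 3726.6 km
Excess = 3726.6 − 3561.2 = 165.4 ≈ 165 km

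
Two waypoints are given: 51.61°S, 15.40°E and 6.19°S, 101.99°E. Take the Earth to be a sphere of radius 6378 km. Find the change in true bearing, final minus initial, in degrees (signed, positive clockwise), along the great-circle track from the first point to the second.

Initial bearing θ₁ = atan2(sin Δλ cos φ₂, cos φ₁ sin φ₂ − sin φ₁ cos φ₂ cos Δλ) = 91.19°
Final bearing θ₂ = (initial bearing from the destination back to the start) + 180° = 38.65°
Δθ = θ₂ − θ₁ = -52.5°

-52.5°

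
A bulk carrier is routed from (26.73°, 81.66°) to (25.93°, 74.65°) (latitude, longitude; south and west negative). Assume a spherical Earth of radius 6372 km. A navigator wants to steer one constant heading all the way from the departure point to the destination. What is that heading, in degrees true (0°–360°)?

262.7°

Δψ = ln[tan(π/4+φ₂/2)/tan(π/4+φ₁/2)] = -0.0156
Δλ = -0.1223 rad (taken the short way round)
course = atan2(Δλ, Δψ) = 262.74°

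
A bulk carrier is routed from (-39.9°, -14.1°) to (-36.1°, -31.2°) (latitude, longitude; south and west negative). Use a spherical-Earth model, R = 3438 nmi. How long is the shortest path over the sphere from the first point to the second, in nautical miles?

cos σ = sin φ₁ sin φ₂ + cos φ₁ cos φ₂ cos Δλ
      = sin(-39.90°)sin(-36.10°) + cos(-39.90°)cos(-36.10°)cos(-17.10°) = 0.9704
σ = 13.975° → d = Rσ = 3438·0.24392 = 839 nmi

839 nmi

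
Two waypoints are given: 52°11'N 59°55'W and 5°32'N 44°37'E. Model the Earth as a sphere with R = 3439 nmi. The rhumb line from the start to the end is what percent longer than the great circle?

4.9%

Great circle: σ = 1.6478 rad → d_gc = Rσ = 5666.9 nmi
Rhumb: Δφ = -0.8142, Δλ = +1.8245, Δψ = -0.9746, q = Δφ/Δψ = 0.8354 → d_rh = R√(Δφ²+q²Δλ²) = 5942.4 nmi
Excess = (5942.4 − 5666.9) / 5666.9 = 275.5 / 5666.9 = 4.86% ≈ 4.9%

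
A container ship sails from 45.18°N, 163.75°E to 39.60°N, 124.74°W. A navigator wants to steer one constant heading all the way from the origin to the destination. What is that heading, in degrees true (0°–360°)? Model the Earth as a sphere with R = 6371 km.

Meridional parts: M(φ₁)=+0.8858, M(φ₂)=+0.7538 → ΔM = -0.1320;  Δλ = +1.2481 rad
tan C = Δλ / ΔM = -9.4551 → C = 96.04°

96.0°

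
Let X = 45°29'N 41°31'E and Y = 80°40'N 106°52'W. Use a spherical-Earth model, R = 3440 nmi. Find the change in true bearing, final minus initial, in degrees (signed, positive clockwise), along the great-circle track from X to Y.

-146.3°

At departure: θ₁ = atan2(sin Δλ cos φ₂, cos φ₁ sin φ₂ − sin φ₁ cos φ₂ cos Δλ) = 353.86°
At arrival: θ₂ = atan2(sin Δλ cos φ₁, −cos φ₂ sin φ₁ + sin φ₂ cos φ₁ cos Δλ) = 207.54°
Δθ = θ₂ − θ₁ = -146.3°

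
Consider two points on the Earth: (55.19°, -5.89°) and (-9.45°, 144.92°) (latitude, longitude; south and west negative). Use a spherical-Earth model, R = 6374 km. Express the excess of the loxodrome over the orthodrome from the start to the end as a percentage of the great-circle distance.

Great circle: σ = 2.2477 rad → d_gc = Rσ = 14327.0 km
Rhumb: Δφ = -1.1282, Δλ = +2.6321, Δψ = -1.3257, q = Δφ/Δψ = 0.8510 → d_rh = R√(Δφ²+q²Δλ²) = 15986.0 km
Excess = (15986.0 − 14327.0) / 14327.0 = 1659.0 / 14327.0 = 11.58% ≈ 11.6%

11.6%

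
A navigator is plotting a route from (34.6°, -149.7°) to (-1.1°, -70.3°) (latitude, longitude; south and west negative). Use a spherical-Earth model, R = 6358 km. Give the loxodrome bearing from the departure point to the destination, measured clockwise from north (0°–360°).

Δψ = ln[tan(π/4+φ₂/2)/tan(π/4+φ₁/2)] = -0.6635
Δλ = +1.3858 rad (taken the short way round)
course = atan2(Δλ, Δψ) = 115.59°

115.6°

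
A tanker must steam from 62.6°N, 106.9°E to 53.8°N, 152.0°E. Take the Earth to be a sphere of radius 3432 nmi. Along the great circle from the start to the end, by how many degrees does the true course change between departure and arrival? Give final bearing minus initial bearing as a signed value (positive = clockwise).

+39.0°

Initial bearing θ₁ = atan2(sin Δλ cos φ₂, cos φ₁ sin φ₂ − sin φ₁ cos φ₂ cos Δλ) = 89.83°
Final bearing θ₂ = (initial bearing from the destination back to the start) + 180° = 128.81°
Δθ = θ₂ − θ₁ = +39.0°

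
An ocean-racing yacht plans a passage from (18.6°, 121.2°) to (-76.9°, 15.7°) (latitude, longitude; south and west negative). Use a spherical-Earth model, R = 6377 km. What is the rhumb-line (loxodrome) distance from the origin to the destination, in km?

Δψ = ln[tan(π/4+φ₂/2)/tan(π/4+φ₁/2)] = -2.4949;  Δφ = -1.6668 rad,  Δλ = -1.8413 rad
q = Δφ/Δψ = 0.6681
d = R·√(Δφ² + q²Δλ²) = 6377·2.07159 = 13211 km

13211 km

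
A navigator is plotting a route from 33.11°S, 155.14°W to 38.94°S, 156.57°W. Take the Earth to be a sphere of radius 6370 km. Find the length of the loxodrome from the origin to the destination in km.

Δψ = ln[tan(π/4+φ₂/2)/tan(π/4+φ₁/2)] = -0.1259;  Δφ = -0.1018 rad,  Δλ = -0.0250 rad
q = Δφ/Δψ = 0.8080
d = R·√(Δφ² + q²Δλ²) = 6370·0.10373 = 661 km

661 km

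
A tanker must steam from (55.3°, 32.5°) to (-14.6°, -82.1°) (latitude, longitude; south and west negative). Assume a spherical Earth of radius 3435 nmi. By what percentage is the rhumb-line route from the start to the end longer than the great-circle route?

Great circle: σ = 2.0226 rad → d_gc = Rσ = 6947.5 nmi
Rhumb: Δφ = -1.2200, Δλ = -2.0001, Δψ = -1.4210, q = Δφ/Δψ = 0.8585 → d_rh = R√(Δφ²+q²Δλ²) = 7235.6 nmi
Excess = (7235.6 − 6947.5) / 6947.5 = 288.1 / 6947.5 = 4.147% ≈ 4.1%

4.1%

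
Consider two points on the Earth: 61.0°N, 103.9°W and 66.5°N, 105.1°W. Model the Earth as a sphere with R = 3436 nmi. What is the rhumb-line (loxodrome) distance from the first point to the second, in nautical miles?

Δψ = ln[tan(π/4+φ₂/2)/tan(π/4+φ₁/2)] = +0.2178;  Δφ = +0.0960 rad,  Δλ = -0.0209 rad
q = Δφ/Δψ = 0.4407
d = R·√(Δφ² + q²Δλ²) = 3436·0.09644 = 331 nmi

331 nmi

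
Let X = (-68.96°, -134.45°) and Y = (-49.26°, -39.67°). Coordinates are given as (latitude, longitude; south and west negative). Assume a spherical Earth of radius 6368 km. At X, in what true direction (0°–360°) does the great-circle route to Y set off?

θ = atan2( sin Δλ·cos φ₂ ,  cos φ₁ sin φ₂ − sin φ₁ cos φ₂ cos Δλ )
  = atan2(+0.6504, -0.3228) = 116.40°

116.4°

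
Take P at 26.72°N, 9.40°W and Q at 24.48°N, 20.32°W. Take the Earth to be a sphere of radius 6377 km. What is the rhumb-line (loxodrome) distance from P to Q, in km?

1124 km

Δψ = ln[tan(π/4+φ₂/2)/tan(π/4+φ₁/2)] = -0.0434;  Δφ = -0.0391 rad,  Δλ = -0.1906 rad
q = Δφ/Δψ = 0.9017
d = R·√(Δφ² + q²Δλ²) = 6377·0.17625 = 1124 km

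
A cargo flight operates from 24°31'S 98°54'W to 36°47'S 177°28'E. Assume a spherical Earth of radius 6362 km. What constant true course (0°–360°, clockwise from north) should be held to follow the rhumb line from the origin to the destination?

260.3°

Meridional parts: M(φ₁)=-0.4416, M(φ₂)=-0.6913 → ΔM = -0.2497;  Δλ = -1.4597 rad
tan C = Δλ / ΔM = +5.8463 → C = 260.29°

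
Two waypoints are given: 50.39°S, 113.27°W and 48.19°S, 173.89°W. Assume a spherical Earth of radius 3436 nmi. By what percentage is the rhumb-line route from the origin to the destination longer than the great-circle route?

2.9%

Great circle: σ = 0.6717 rad → d_gc = Rσ = 2308.0 nmi
Rhumb: Δφ = +0.0384, Δλ = -1.0580, Δψ = +0.0589, q = Δφ/Δψ = 0.6521 → d_rh = R√(Δφ²+q²Δλ²) = 2374.2 nmi
Excess = (2374.2 − 2308.0) / 2308.0 = 66.2 / 2308.0 = 2.87% ≈ 2.9%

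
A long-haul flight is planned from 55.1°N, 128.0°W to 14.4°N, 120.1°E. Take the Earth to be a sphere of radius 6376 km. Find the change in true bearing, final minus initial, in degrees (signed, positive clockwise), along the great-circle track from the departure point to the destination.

At departure: θ₁ = atan2(sin Δλ cos φ₂, cos φ₁ sin φ₂ − sin φ₁ cos φ₂ cos Δλ) = 296.01°
At arrival: θ₂ = atan2(sin Δλ cos φ₁, −cos φ₂ sin φ₁ + sin φ₂ cos φ₁ cos Δλ) = 212.06°
Δθ = θ₂ − θ₁ = -84.0°

-84.0°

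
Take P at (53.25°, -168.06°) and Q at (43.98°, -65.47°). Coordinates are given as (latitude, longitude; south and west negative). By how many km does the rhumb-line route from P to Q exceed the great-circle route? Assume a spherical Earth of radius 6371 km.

Great circle: cos σ = sin φ₁ sin φ₂ + cos φ₁ cos φ₂ cos Δλ,  σ = 1.0899 rad → d_gc = 6943.9 km
Rhumb line: Δψ = -0.2457, q = Δφ/Δψ = 0.6585, d_rh = R√(Δφ²+q²Δλ²) = 7582.5 km
Excess = 7582.5 − 6943.9 = 638.6 ≈ 639 km

639 km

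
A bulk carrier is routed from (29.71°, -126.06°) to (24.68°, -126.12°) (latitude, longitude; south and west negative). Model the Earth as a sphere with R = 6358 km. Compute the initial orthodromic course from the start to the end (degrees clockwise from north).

180.6°

θ = atan2( sin Δλ·cos φ₂ ,  cos φ₁ sin φ₂ − sin φ₁ cos φ₂ cos Δλ )
  = atan2(-0.0010, -0.0877) = 180.62°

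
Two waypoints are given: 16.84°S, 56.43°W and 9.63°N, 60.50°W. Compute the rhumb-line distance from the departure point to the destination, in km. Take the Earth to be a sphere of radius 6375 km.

Rhumb course C = atan2(Δλ, Δψ) with Δψ = ln[tan(π/4+φ₂/2)/tan(π/4+φ₁/2)] = +0.4671, Δλ = -0.0710 → C = 351.35°
d = R·|Δφ| / |cos C| = 6375·0.46199 / 0.98863 = 2979 km

2979 km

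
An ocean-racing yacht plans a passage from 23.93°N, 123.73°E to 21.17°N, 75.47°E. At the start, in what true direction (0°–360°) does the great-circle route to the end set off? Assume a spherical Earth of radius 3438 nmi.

276.4°

θ = atan2( sin Δλ·cos φ₂ ,  cos φ₁ sin φ₂ − sin φ₁ cos φ₂ cos Δλ )
  = atan2(-0.6958, +0.0783) = 276.42°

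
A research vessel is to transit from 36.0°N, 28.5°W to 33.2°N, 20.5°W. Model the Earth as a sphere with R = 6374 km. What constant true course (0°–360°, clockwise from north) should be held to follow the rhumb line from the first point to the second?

113.0°

Meridional parts: M(φ₁)=+0.6743, M(φ₂)=+0.6149 → ΔM = -0.0594;  Δλ = +0.1396 rad
tan C = Δλ / ΔM = -2.3514 → C = 113.04°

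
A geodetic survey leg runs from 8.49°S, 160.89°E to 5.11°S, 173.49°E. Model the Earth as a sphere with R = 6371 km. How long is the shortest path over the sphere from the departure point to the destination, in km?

1441 km

Haversine: a = sin²(Δφ/2)+cos φ₁ cos φ₂ sin²(Δλ/2) = 0.01273;  σ = 2·atan2(√a,√(1−a))
σ = 12.958° → d = Rσ = 6371·0.22615 = 1441 km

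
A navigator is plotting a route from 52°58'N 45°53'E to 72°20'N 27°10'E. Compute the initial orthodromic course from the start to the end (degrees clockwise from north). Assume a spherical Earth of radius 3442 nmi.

N = sin Δλ·cos φ₂ = -0.0974;  D = cos φ₁ sin φ₂ − sin φ₁ cos φ₂ cos Δλ = +0.3444
initial course = atan2(N, D) = 344.21°

344.2°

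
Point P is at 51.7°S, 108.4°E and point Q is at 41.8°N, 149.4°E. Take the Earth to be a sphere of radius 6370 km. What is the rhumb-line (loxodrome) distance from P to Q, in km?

Rhumb course C = atan2(Δλ, Δψ) with Δψ = ln[tan(π/4+φ₂/2)/tan(π/4+φ₁/2)] = +1.8622, Δλ = +0.7156 → C = 21.02°
d = R·|Δφ| / |cos C| = 6370·1.63188 / 0.93345 = 11136 km

11136 km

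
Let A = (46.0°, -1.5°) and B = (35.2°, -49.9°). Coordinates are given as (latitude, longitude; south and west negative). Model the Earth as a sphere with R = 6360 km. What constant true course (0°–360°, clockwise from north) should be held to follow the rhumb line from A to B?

Meridional parts: M(φ₁)=+0.9063, M(φ₂)=+0.6571 → ΔM = -0.2492;  Δλ = -0.8447 rad
tan C = Δλ / ΔM = +3.3902 → C = 253.57°

253.6°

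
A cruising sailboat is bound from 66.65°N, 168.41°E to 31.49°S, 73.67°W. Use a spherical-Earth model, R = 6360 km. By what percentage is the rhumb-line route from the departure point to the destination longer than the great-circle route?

Great circle: σ = 2.2625 rad → d_gc = Rσ = 14389.3 km
Rhumb: Δφ = -1.7129, Δλ = +2.0581, Δψ = -2.1564, q = Δφ/Δψ = 0.7943 → d_rh = R√(Δφ²+q²Δλ²) = 15059.2 km
Excess = (15059.2 − 14389.3) / 14389.3 = 669.9 / 14389.3 = 4.66% ≈ 4.7%

4.7%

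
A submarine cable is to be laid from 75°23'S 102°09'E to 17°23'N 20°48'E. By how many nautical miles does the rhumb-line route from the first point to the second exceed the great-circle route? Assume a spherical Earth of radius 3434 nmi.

215 nmi

Great circle: cos σ = sin φ₁ sin φ₂ + cos φ₁ cos φ₂ cos Δλ,  σ = 1.8264 rad → d_gc = 6272.0 nmi
Rhumb line: Δψ = +2.3619, q = Δφ/Δψ = 0.6855, d_rh = R√(Δφ²+q²Δλ²) = 6487.2 nmi
Excess = 6487.2 − 6272.0 = 215.2 ≈ 215 nmi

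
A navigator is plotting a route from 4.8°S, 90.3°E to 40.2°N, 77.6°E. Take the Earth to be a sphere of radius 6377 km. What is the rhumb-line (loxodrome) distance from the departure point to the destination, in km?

5175 km

Rhumb course C = atan2(Δλ, Δψ) with Δψ = ln[tan(π/4+φ₂/2)/tan(π/4+φ₁/2)] = +0.8513, Δλ = -0.2217 → C = 345.41°
d = R·|Δφ| / |cos C| = 6377·0.78540 / 0.96774 = 5175 km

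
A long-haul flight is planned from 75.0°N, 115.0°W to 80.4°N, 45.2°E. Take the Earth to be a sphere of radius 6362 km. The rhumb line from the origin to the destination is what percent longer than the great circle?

Great circle: σ = 0.4232 rad → d_gc = Rσ = 2692.3 km
Rhumb: Δφ = +0.0942, Δλ = +2.7960, Δψ = +0.4497, q = Δφ/Δψ = 0.2096 → d_rh = R√(Δφ²+q²Δλ²) = 3776.1 km
Excess = (3776.1 − 2692.3) / 2692.3 = 1083.8 / 2692.3 = 40.26% ≈ 40.3%

40.3%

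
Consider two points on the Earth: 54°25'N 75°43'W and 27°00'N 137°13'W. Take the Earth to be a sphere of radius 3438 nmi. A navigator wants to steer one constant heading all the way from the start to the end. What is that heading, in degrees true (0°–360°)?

238.9°

Meridional parts: M(φ₁)=+1.1366, M(φ₂)=+0.4897 → ΔM = -0.6469;  Δλ = -1.0734 rad
tan C = Δλ / ΔM = +1.6593 → C = 238.92°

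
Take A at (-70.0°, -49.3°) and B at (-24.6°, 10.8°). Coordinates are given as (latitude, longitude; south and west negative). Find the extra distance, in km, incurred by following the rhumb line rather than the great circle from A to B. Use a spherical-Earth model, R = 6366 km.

176 km

Great circle: cos σ = sin φ₁ sin φ₂ + cos φ₁ cos φ₂ cos Δλ,  σ = 0.9930 rad → d_gc = 6321.3 km
Rhumb line: Δψ = +1.2922, q = Δφ/Δψ = 0.6132, d_rh = R√(Δφ²+q²Δλ²) = 6497.0 km
Excess = 6497.0 − 6321.3 = 175.7 ≈ 176 km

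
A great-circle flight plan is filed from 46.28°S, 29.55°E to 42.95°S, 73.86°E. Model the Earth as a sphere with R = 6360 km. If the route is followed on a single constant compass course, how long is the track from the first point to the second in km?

Rhumb course C = atan2(Δλ, Δψ) with Δψ = ln[tan(π/4+φ₂/2)/tan(π/4+φ₁/2)] = +0.0817, Δλ = +0.7734 → C = 83.97°
d = R·|Δφ| / |cos C| = 6360·0.05812 / 0.10503 = 3519 km

3519 km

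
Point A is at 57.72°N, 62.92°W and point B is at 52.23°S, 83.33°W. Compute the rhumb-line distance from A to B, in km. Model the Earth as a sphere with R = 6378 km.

Rhumb course C = atan2(Δλ, Δψ) with Δψ = ln[tan(π/4+φ₂/2)/tan(π/4+φ₁/2)] = -2.3127, Δλ = -0.3562 → C = 188.76°
d = R·|Δφ| / |cos C| = 6378·1.91899 / 0.98834 = 12384 km

12384 km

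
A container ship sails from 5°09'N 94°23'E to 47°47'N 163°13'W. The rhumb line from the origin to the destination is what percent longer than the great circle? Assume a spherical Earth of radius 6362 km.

3.9%

Great circle: σ = 1.6481 rad → d_gc = Rσ = 10485.2 km
Rhumb: Δφ = +0.7441, Δλ = +1.7872, Δψ = +0.8618, q = Δφ/Δψ = 0.8634 → d_rh = R√(Δφ²+q²Δλ²) = 10898.8 km
Excess = (10898.8 − 10485.2) / 10485.2 = 413.6 / 10485.2 = 3.94% ≈ 3.9%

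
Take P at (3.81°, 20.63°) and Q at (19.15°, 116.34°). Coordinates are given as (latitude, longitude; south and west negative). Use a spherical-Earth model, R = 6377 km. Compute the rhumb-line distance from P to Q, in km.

10545 km

Rhumb course C = atan2(Δλ, Δψ) with Δψ = ln[tan(π/4+φ₂/2)/tan(π/4+φ₁/2)] = +0.2741, Δλ = +1.6705 → C = 80.68°
d = R·|Δφ| / |cos C| = 6377·0.26773 / 0.16191 = 10545 km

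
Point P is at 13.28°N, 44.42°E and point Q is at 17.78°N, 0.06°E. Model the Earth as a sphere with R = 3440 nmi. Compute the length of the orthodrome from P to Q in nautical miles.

Haversine: a = sin²(Δφ/2)+cos φ₁ cos φ₂ sin²(Δλ/2) = 0.13362;  σ = 2·atan2(√a,√(1−a))
σ = 42.882° → d = Rσ = 3440·0.74844 = 2575 nmi

2575 nmi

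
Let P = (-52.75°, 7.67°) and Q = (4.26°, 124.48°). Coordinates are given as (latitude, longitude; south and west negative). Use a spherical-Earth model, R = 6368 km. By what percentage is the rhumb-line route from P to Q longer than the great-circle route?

Great circle: σ = 1.9086 rad → d_gc = Rσ = 12153.7 km
Rhumb: Δφ = +0.9950, Δλ = +2.0387, Δψ = +1.1620, q = Δφ/Δψ = 0.8563 → d_rh = R√(Δφ²+q²Δλ²) = 12795.6 km
Excess = (12795.6 − 12153.7) / 12153.7 = 641.9 / 12153.7 = 5.28% ≈ 5.3%

5.3%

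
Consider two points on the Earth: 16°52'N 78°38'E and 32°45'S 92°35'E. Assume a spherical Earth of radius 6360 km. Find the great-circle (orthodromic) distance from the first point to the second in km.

cos σ = sin φ₁ sin φ₂ + cos φ₁ cos φ₂ cos Δλ
      = sin(16.87°)sin(-32.75°) + cos(16.87°)cos(-32.75°)cos(13.95°) = 0.6242
σ = 51.379° → d = Rσ = 6360·0.89674 = 5703 km

5703 km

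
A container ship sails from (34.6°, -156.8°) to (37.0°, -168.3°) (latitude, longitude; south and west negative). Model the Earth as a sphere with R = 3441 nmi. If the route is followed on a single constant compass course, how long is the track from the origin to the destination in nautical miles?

578 nmi

Rhumb course C = atan2(Δλ, Δψ) with Δψ = ln[tan(π/4+φ₂/2)/tan(π/4+φ₁/2)] = +0.0517, Δλ = -0.2007 → C = 284.43°
d = R·|Δφ| / |cos C| = 3441·0.04189 / 0.24923 = 578 nmi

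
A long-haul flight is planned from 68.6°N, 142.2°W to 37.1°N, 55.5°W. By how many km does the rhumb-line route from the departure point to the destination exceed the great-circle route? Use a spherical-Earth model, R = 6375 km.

Great circle: cos σ = sin φ₁ sin φ₂ + cos φ₁ cos φ₂ cos Δλ,  σ = 0.9541 rad → d_gc = 6082.2 km
Rhumb line: Δψ = -0.9681, q = Δφ/Δψ = 0.5679, d_rh = R√(Δφ²+q²Δλ²) = 6503.6 km
Excess = 6503.6 − 6082.2 = 421.4 ≈ 421 km

421 km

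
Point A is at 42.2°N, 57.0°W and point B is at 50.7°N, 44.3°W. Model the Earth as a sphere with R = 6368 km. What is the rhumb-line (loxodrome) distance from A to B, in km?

Δψ = ln[tan(π/4+φ₂/2)/tan(π/4+φ₁/2)] = +0.2160;  Δφ = +0.1484 rad,  Δλ = +0.2217 rad
q = Δφ/Δψ = 0.6870
d = R·√(Δφ² + q²Δλ²) = 6368·0.21259 = 1354 km

1354 km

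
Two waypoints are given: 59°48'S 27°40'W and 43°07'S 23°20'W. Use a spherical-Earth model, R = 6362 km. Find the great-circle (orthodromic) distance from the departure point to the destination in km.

Haversine: a = sin²(Δφ/2)+cos φ₁ cos φ₂ sin²(Δλ/2) = 0.02157;  σ = 2·atan2(√a,√(1−a))
σ = 16.892° → d = Rσ = 6362·0.29481 = 1876 km

1876 km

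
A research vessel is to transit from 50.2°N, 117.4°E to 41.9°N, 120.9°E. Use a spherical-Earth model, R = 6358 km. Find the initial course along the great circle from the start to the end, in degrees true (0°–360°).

θ = atan2( sin Δλ·cos φ₂ ,  cos φ₁ sin φ₂ − sin φ₁ cos φ₂ cos Δλ )
  = atan2(+0.0454, -0.1433) = 162.41°

162.4°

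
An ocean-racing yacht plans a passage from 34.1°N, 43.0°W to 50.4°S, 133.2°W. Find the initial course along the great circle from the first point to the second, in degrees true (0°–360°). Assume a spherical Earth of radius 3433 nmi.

N = sin Δλ·cos φ₂ = -0.6374;  D = cos φ₁ sin φ₂ − sin φ₁ cos φ₂ cos Δλ = -0.6368
initial course = atan2(N, D) = 225.03°

225.0°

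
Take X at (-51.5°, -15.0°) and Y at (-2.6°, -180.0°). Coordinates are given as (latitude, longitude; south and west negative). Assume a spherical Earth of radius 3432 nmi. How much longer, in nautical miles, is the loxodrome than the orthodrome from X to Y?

Great circle: cos σ = sin φ₁ sin φ₂ + cos φ₁ cos φ₂ cos Δλ,  σ = 2.1715 rad → d_gc = 7452.4 nmi
Rhumb line: Δψ = +1.0067, q = Δφ/Δψ = 0.8478, d_rh = R√(Δφ²+q²Δλ²) = 8876.5 nmi
Excess = 8876.5 − 7452.4 = 1424.1 ≈ 1424 nmi

1424 nmi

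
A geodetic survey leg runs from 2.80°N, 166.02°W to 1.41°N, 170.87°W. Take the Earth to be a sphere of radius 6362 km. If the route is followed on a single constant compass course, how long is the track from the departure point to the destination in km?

Rhumb course C = atan2(Δλ, Δψ) with Δψ = ln[tan(π/4+φ₂/2)/tan(π/4+φ₁/2)] = -0.0243, Δλ = -0.0846 → C = 254.00°
d = R·|Δφ| / |cos C| = 6362·0.02426 / 0.27568 = 560 km

560 km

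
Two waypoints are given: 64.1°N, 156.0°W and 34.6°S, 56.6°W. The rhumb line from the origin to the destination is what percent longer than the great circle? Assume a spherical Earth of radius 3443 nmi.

Great circle: σ = 2.1767 rad → d_gc = Rσ = 7494.5 nmi
Rhumb: Δφ = -1.7226, Δλ = +1.7349, Δψ = -2.1142, q = Δφ/Δψ = 0.8148 → d_rh = R√(Δφ²+q²Δλ²) = 7672.2 nmi
Excess = (7672.2 − 7494.5) / 7494.5 = 177.7 / 7494.5 = 2.37% ≈ 2.4%

2.4%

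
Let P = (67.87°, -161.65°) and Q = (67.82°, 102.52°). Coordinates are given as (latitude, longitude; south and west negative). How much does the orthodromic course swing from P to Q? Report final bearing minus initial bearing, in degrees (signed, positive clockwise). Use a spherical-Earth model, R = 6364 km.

-91.4°

At departure: θ₁ = atan2(sin Δλ cos φ₂, cos φ₁ sin φ₂ − sin φ₁ cos φ₂ cos Δλ) = 315.66°
At arrival: θ₂ = atan2(sin Δλ cos φ₁, −cos φ₂ sin φ₁ + sin φ₂ cos φ₁ cos Δλ) = 224.22°
Δθ = θ₂ − θ₁ = -91.4°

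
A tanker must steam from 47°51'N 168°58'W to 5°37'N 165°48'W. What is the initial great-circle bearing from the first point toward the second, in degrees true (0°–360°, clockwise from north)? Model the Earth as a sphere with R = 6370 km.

175.3°

N = sin Δλ·cos φ₂ = +0.0550;  D = cos φ₁ sin φ₂ − sin φ₁ cos φ₂ cos Δλ = -0.6710
initial course = atan2(N, D) = 175.32°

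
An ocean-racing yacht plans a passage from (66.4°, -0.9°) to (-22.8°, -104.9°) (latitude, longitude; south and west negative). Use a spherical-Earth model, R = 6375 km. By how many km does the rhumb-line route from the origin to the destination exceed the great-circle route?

531 km

Great circle: cos σ = sin φ₁ sin φ₂ + cos φ₁ cos φ₂ cos Δλ,  σ = 2.0313 rad → d_gc = 12949.5 km
Rhumb line: Δψ = -1.9747, q = Δφ/Δψ = 0.7884, d_rh = R√(Δφ²+q²Δλ²) = 13480.6 km
Excess = 13480.6 − 12949.5 = 531.1 ≈ 531 km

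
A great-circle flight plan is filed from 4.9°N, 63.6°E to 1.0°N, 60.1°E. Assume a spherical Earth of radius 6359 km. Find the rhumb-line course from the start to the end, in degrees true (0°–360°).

Meridional parts: M(φ₁)=+0.0856, M(φ₂)=+0.0175 → ΔM = -0.0682;  Δλ = -0.0611 rad
tan C = Δλ / ΔM = +0.8961 → C = 221.86°

221.9°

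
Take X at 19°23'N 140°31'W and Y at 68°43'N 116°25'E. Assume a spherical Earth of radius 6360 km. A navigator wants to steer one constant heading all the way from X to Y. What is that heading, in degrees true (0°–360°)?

306.4°

Δψ = ln[tan(π/4+φ₂/2)/tan(π/4+φ₁/2)] = +1.3269
Δλ = -1.7989 rad (taken the short way round)
course = atan2(Δλ, Δψ) = 306.41°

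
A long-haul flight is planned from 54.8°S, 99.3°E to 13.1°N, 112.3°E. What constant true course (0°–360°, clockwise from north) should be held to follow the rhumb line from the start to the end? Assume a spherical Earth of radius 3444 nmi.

Δψ = ln[tan(π/4+φ₂/2)/tan(π/4+φ₁/2)] = +1.3788
Δλ = +0.2269 rad (taken the short way round)
course = atan2(Δλ, Δψ) = 9.34°

9.3°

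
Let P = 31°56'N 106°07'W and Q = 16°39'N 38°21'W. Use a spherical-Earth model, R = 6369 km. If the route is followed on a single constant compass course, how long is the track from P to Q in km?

7045 km

Rhumb course C = atan2(Δλ, Δψ) with Δψ = ln[tan(π/4+φ₂/2)/tan(π/4+φ₁/2)] = -0.2939, Δλ = +1.1828 → C = 103.95°
d = R·|Δφ| / |cos C| = 6369·0.26674 / 0.24114 = 7045 km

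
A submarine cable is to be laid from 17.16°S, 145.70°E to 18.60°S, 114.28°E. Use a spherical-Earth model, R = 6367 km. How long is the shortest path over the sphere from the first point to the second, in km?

3323 km

Haversine: a = sin²(Δφ/2)+cos φ₁ cos φ₂ sin²(Δλ/2) = 0.06655;  σ = 2·atan2(√a,√(1−a))
σ = 29.900° → d = Rσ = 6367·0.52185 = 3323 km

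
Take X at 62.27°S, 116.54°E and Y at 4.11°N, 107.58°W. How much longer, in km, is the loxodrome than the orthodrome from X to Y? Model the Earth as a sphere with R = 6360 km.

1396 km

Great circle: cos σ = sin φ₁ sin φ₂ + cos φ₁ cos φ₂ cos Δλ,  σ = 1.9786 rad → d_gc = 12584.0 km
Rhumb line: Δψ = +1.4709, q = Δφ/Δψ = 0.7877, d_rh = R√(Δφ²+q²Δλ²) = 13979.9 km
Excess = 13979.9 − 12584.0 = 1395.9 ≈ 1396 km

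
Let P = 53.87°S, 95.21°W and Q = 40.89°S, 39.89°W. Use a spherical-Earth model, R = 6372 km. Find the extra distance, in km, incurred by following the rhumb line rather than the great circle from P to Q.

Great circle: cos σ = sin φ₁ sin φ₂ + cos φ₁ cos φ₂ cos Δλ,  σ = 0.6724 rad → d_gc = 4284.5 km
Rhumb line: Δψ = +0.3370, q = Δφ/Δψ = 0.6722, d_rh = R√(Δφ²+q²Δλ²) = 4380.4 km
Excess = 4380.4 − 4284.5 = 95.9 ≈ 96 km

96 km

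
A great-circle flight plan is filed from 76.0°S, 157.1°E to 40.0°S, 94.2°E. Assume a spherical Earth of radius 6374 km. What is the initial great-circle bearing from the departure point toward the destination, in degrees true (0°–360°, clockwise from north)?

285.0°

θ = atan2( sin Δλ·cos φ₂ ,  cos φ₁ sin φ₂ − sin φ₁ cos φ₂ cos Δλ )
  = atan2(-0.6819, +0.1831) = 285.03°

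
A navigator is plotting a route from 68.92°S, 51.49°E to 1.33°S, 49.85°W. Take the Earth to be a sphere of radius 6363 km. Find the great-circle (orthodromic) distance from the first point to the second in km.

cos σ = sin φ₁ sin φ₂ + cos φ₁ cos φ₂ cos Δλ
      = sin(-68.92°)sin(-1.33°) + cos(-68.92°)cos(-1.33°)cos(-101.34°) = -0.0490
σ = 92.811° → d = Rσ = 6363·1.61986 = 10307 km

10307 km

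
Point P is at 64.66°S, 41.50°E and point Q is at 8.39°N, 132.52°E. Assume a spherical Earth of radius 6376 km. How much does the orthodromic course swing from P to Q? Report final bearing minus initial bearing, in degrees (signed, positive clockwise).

-61.7°

Initial bearing θ₁ = atan2(sin Δλ cos φ₂, cos φ₁ sin φ₂ − sin φ₁ cos φ₂ cos Δλ) = 87.31°
Final bearing θ₂ = (initial bearing from the destination back to the start) + 180° = 25.60°
Δθ = θ₂ − θ₁ = -61.7°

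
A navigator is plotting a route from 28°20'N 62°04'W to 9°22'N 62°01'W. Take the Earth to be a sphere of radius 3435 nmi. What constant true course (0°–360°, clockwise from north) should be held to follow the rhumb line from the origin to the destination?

Meridional parts: M(φ₁)=+0.5160, M(φ₂)=+0.1642 → ΔM = -0.3518;  Δλ = +0.0009 rad
tan C = Δλ / ΔM = -0.0025 → C = 179.86°

179.9°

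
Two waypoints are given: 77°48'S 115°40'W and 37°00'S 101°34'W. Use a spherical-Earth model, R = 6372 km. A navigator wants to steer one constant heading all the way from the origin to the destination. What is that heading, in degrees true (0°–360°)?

Meridional parts: M(φ₁)=-2.2361, M(φ₂)=-0.6960 → ΔM = +1.5402;  Δλ = +0.2461 rad
tan C = Δλ / ΔM = +0.1598 → C = 9.08°

9.1°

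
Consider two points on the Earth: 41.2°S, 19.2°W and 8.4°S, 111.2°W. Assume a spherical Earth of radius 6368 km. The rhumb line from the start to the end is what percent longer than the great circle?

Great circle: σ = 1.5005 rad → d_gc = Rσ = 9555.1 km
Rhumb: Δφ = +0.5725, Δλ = -1.6057, Δψ = +0.6434, q = Δφ/Δψ = 0.8898 → d_rh = R√(Δφ²+q²Δλ²) = 9801.6 km
Excess = (9801.6 − 9555.1) / 9555.1 = 246.5 / 9555.1 = 2.58% ≈ 2.6%

2.6%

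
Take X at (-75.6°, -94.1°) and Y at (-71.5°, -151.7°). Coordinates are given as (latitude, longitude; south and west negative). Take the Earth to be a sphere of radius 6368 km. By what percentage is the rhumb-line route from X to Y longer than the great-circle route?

4.0%

Great circle: σ = 0.2809 rad → d_gc = Rσ = 1788.6 km
Rhumb: Δφ = +0.0716, Δλ = -1.0053, Δψ = +0.2540, q = Δφ/Δψ = 0.2817 → d_rh = R√(Δφ²+q²Δλ²) = 1860.2 km
Excess = (1860.2 − 1788.6) / 1788.6 = 71.6 / 1788.6 = 4.00% ≈ 4.0%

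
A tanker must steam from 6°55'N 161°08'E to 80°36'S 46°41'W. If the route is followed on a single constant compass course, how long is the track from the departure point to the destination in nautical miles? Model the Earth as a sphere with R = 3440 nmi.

Rhumb course C = atan2(Δλ, Δψ) with Δψ = ln[tan(π/4+φ₂/2)/tan(π/4+φ₁/2)] = -2.6194, Δλ = +2.6561 → C = 134.60°
d = R·|Δφ| / |cos C| = 3440·1.52745 / 0.70217 = 7483 nmi

7483 nmi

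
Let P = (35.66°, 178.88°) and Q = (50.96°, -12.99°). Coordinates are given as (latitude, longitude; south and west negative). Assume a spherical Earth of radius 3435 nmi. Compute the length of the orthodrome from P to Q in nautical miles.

5561 nmi

cos σ = sin φ₁ sin φ₂ + cos φ₁ cos φ₂ cos Δλ
      = sin(35.66°)sin(50.96°) + cos(35.66°)cos(50.96°)cos(168.13°) = -0.0480
σ = 92.752° → d = Rσ = 3435·1.61883 = 5561 nmi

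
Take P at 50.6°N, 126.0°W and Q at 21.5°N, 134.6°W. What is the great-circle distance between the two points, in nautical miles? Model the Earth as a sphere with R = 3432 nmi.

Haversine: a = sin²(Δφ/2)+cos φ₁ cos φ₂ sin²(Δλ/2) = 0.06643;  σ = 2·atan2(√a,√(1−a))
σ = 29.873° → d = Rσ = 3432·0.52138 = 1789 nmi

1789 nmi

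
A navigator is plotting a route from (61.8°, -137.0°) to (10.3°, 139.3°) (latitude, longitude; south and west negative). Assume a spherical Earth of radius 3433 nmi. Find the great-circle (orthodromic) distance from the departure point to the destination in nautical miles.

Haversine: a = sin²(Δφ/2)+cos φ₁ cos φ₂ sin²(Δλ/2) = 0.39570;  σ = 2·atan2(√a,√(1−a))
σ = 77.960° → d = Rσ = 3433·1.36065 = 4671 nmi

4671 nmi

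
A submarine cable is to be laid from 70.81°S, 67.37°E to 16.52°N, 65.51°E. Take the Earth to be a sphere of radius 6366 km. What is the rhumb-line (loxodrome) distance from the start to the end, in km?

Δψ = ln[tan(π/4+φ₂/2)/tan(π/4+φ₁/2)] = +2.0700;  Δφ = +1.5242 rad,  Δλ = -0.0325 rad
q = Δφ/Δψ = 0.7363
d = R·√(Δφ² + q²Δλ²) = 6366·1.52438 = 9704 km

9704 km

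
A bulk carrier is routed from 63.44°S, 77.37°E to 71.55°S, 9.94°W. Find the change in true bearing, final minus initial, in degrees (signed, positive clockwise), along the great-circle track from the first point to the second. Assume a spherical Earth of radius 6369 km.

+82.9°

Initial bearing θ₁ = atan2(sin Δλ cos φ₂, cos φ₁ sin φ₂ − sin φ₁ cos φ₂ cos Δλ) = 217.58°
Final bearing θ₂ = (initial bearing from the destination back to the start) + 180° = 300.51°
Δθ = θ₂ − θ₁ = +82.9°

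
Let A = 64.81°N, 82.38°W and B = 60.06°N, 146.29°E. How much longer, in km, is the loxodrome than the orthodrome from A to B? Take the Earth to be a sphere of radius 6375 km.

Great circle: cos σ = sin φ₁ sin φ₂ + cos φ₁ cos φ₂ cos Δλ,  σ = 0.8713 rad → d_gc = 5554.3 km
Rhumb line: Δψ = -0.1796, q = Δφ/Δψ = 0.4616, d_rh = R√(Δφ²+q²Δλ²) = 6766.4 km
Excess = 6766.4 − 5554.3 = 1212.1 ≈ 1212 km

1212 km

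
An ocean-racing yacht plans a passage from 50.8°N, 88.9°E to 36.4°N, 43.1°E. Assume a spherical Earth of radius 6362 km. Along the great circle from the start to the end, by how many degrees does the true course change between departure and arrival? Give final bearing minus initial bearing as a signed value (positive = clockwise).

-32.7°

At departure: θ₁ = atan2(sin Δλ cos φ₂, cos φ₁ sin φ₂ − sin φ₁ cos φ₂ cos Δλ) = 264.08°
At arrival: θ₂ = atan2(sin Δλ cos φ₁, −cos φ₂ sin φ₁ + sin φ₂ cos φ₁ cos Δλ) = 231.36°
Δθ = θ₂ − θ₁ = -32.7°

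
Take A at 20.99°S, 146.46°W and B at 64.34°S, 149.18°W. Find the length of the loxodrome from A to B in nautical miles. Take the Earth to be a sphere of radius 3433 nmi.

Δψ = ln[tan(π/4+φ₂/2)/tan(π/4+φ₁/2)] = -1.1047;  Δφ = -0.7566 rad,  Δλ = -0.0475 rad
q = Δφ/Δψ = 0.6849
d = R·√(Δφ² + q²Δλ²) = 3433·0.75730 = 2600 nmi

2600 nmi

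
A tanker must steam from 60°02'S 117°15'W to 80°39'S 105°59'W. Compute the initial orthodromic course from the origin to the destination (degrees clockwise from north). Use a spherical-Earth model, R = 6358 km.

N = sin Δλ·cos φ₂ = +0.0317;  D = cos φ₁ sin φ₂ − sin φ₁ cos φ₂ cos Δλ = -0.3548
initial course = atan2(N, D) = 174.89°

174.9°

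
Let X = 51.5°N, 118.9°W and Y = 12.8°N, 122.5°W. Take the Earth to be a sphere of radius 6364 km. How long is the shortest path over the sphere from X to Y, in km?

Haversine: a = sin²(Δφ/2)+cos φ₁ cos φ₂ sin²(Δλ/2) = 0.11038;  σ = 2·atan2(√a,√(1−a))
σ = 38.810° → d = Rσ = 6364·0.67736 = 4311 km

4311 km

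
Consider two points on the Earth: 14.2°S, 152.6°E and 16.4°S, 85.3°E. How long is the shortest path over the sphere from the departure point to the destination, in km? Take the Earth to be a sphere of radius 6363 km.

cos σ = sin φ₁ sin φ₂ + cos φ₁ cos φ₂ cos Δλ
      = sin(-14.20°)sin(-16.40°) + cos(-14.20°)cos(-16.40°)cos(-67.30°) = 0.4282
σ = 64.650° → d = Rσ = 6363·1.12835 = 7180 km

7180 km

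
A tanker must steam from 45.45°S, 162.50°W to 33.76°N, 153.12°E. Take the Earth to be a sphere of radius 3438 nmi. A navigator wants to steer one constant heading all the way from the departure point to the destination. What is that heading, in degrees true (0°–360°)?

Δψ = ln[tan(π/4+φ₂/2)/tan(π/4+φ₁/2)] = +1.5191
Δλ = -0.7746 rad (taken the short way round)
course = atan2(Δλ, Δψ) = 332.98°

333.0°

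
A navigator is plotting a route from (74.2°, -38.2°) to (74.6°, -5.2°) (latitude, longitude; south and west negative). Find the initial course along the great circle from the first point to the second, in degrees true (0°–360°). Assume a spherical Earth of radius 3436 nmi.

71.6°

θ = atan2( sin Δλ·cos φ₂ ,  cos φ₁ sin φ₂ − sin φ₁ cos φ₂ cos Δλ )
  = atan2(+0.1446, +0.0482) = 71.57°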